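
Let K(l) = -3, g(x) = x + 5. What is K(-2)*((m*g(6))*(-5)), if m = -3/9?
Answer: -55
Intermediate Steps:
m = -⅓ (m = -3*⅑ = -⅓ ≈ -0.33333)
g(x) = 5 + x
K(-2)*((m*g(6))*(-5)) = -3*(-(5 + 6)/3)*(-5) = -3*(-⅓*11)*(-5) = -(-11)*(-5) = -3*55/3 = -55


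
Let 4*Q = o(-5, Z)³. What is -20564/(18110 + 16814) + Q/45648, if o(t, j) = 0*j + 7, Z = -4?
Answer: -935710739/1594210752 ≈ -0.58694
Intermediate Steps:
o(t, j) = 7 (o(t, j) = 0 + 7 = 7)
Q = 343/4 (Q = (¼)*7³ = (¼)*343 = 343/4 ≈ 85.750)
-20564/(18110 + 16814) + Q/45648 = -20564/(18110 + 16814) + (343/4)/45648 = -20564/34924 + (343/4)*(1/45648) = -20564*1/34924 + 343/182592 = -5141/8731 + 343/182592 = -935710739/1594210752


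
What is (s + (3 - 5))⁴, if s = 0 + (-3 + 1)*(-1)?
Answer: 0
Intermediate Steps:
s = 2 (s = 0 - 2*(-1) = 0 + 2 = 2)
(s + (3 - 5))⁴ = (2 + (3 - 5))⁴ = (2 - 2)⁴ = 0⁴ = 0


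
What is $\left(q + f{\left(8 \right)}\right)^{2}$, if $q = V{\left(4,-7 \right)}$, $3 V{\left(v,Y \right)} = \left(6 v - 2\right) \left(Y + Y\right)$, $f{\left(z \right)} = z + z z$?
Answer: $\frac{8464}{9} \approx 940.44$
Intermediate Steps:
$f{\left(z \right)} = z + z^{2}$
$V{\left(v,Y \right)} = \frac{2 Y \left(-2 + 6 v\right)}{3}$ ($V{\left(v,Y \right)} = \frac{\left(6 v - 2\right) \left(Y + Y\right)}{3} = \frac{\left(-2 + 6 v\right) 2 Y}{3} = \frac{2 Y \left(-2 + 6 v\right)}{3}$)
$q = - \frac{308}{3}$ ($q = \frac{4}{3} \left(-7\right) \left(-1 + 3 \cdot 4\right) = \frac{4}{3} \left(-7\right) \left(-1 + 12\right) = \frac{4}{3} \left(-7\right) 11 = - \frac{308}{3} \approx -102.67$)
$\left(q + f{\left(8 \right)}\right)^{2} = \left(- \frac{308}{3} + 8 \left(1 + 8\right)\right)^{2} = \left(- \frac{308}{3} + 8 \cdot 9\right)^{2} = \left(- \frac{308}{3} + 72\right)^{2} = \left(- \frac{92}{3}\right)^{2} = \frac{8464}{9}$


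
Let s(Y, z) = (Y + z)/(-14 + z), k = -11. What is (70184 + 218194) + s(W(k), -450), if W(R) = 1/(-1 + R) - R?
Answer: 1605693973/5568 ≈ 2.8838e+5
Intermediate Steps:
s(Y, z) = (Y + z)/(-14 + z)
(70184 + 218194) + s(W(k), -450) = (70184 + 218194) + ((1 - 11 - 1*(-11)²)/(-1 - 11) - 450)/(-14 - 450) = 288378 + ((1 - 11 - 1*121)/(-12) - 450)/(-464) = 288378 - (-(1 - 11 - 121)/12 - 450)/464 = 288378 - (-1/12*(-131) - 450)/464 = 288378 - (131/12 - 450)/464 = 288378 - 1/464*(-5269/12) = 288378 + 5269/5568 = 1605693973/5568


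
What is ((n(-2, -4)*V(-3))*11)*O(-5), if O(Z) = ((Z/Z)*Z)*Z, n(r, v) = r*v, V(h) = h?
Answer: -6600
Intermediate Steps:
O(Z) = Z² (O(Z) = (1*Z)*Z = Z*Z = Z²)
((n(-2, -4)*V(-3))*11)*O(-5) = ((-2*(-4)*(-3))*11)*(-5)² = ((8*(-3))*11)*25 = -24*11*25 = -264*25 = -6600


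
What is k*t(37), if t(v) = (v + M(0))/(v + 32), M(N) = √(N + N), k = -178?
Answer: -6586/69 ≈ -95.449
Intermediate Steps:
M(N) = √2*√N (M(N) = √(2*N) = √2*√N)
t(v) = v/(32 + v) (t(v) = (v + √2*√0)/(v + 32) = (v + √2*0)/(32 + v) = (v + 0)/(32 + v) = v/(32 + v))
k*t(37) = -6586/(32 + 37) = -6586/69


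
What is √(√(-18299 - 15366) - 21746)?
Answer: √(-21746 + I*√33665) ≈ 0.6221 + 147.47*I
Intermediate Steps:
√(√(-18299 - 15366) - 21746) = √(√(-33665) - 21746) = √(I*√33665 - 21746) = √(-21746 + I*√33665)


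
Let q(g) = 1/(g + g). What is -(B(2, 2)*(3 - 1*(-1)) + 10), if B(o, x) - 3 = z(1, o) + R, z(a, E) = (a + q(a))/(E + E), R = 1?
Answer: -55/2 ≈ -27.500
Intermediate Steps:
q(g) = 1/(2*g)
z(a, E) = (a + 1/(2*a))/(2*E) (z(a, E) = (a + 1/(2*a))/(E + E) = (a + 1/(2*a))/((2*E)) = (a + 1/(2*a))*(1/(2*E)) = (a + 1/(2*a))/(2*E))
B(o, x) = 4 + 3/(4*o) (B(o, x) = 3 + ((¼)*(1 + 2*1²)/(o*1) + 1) = 3 + ((¼)*1*(1 + 2*1)/o + 1) = 3 + ((¼)*1*(1 + 2)/o + 1) = 3 + ((¼)*1*3/o + 1) = 3 + (3/(4*o) + 1) = 3 + (1 + 3/(4*o)) = 4 + 3/(4*o))
-(B(2, 2)*(3 - 1*(-1)) + 10) = -((4 + (¾)/2)*(3 - 1*(-1)) + 10) = -((4 + (¾)*(½))*(3 + 1) + 10) = -((4 + 3/8)*4 + 10) = -((35/8)*4 + 10) = -(35/2 + 10) = -1*55/2 = -55/2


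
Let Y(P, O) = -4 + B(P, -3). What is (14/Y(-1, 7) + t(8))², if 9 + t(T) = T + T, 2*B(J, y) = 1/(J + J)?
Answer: 3969/289 ≈ 13.734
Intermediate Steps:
B(J, y) = 1/(4*J) (B(J, y) = 1/(2*(J + J)) = 1/(2*((2*J))) = (1/(2*J))/2 = 1/(4*J))
t(T) = -9 + 2*T (t(T) = -9 + (T + T) = -9 + 2*T)
Y(P, O) = -4 + 1/(4*P)
(14/Y(-1, 7) + t(8))² = (14/(-4 + (¼)/(-1)) + (-9 + 2*8))² = (14/(-4 + (¼)*(-1)) + (-9 + 16))² = (14/(-4 - ¼) + 7)² = (14/(-17/4) + 7)² = (14*(-4/17) + 7)² = (-56/17 + 7)² = (63/17)² = 3969/289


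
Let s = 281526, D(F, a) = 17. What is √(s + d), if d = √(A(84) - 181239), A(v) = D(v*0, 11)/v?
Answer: √(496611864 + 42*I*√319705239)/42 ≈ 530.59 + 0.40118*I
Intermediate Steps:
A(v) = 17/v
d = I*√319705239/42 (d = √(17/84 - 181239) = √(-15224059/84) = I*√319705239/42 ≈ 425.72*I)
√(s + d) = √(281526 + I*√319705239/42)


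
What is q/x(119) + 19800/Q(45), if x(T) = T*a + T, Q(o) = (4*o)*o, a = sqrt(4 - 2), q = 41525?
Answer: -371107/1071 + 41525*sqrt(2)/119 ≈ 146.98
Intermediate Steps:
a = sqrt(2) ≈ 1.4142
Q(o) = 4*o**2
x(T) = T + T*sqrt(2) (x(T) = T*sqrt(2) + T = T + T*sqrt(2))
q/x(119) + 19800/Q(45) = 41525/((119*(1 + sqrt(2)))) + 19800/((4*45**2)) = 41525/(119 + 119*sqrt(2)) + 19800/((4*2025)) = 41525/(119 + 119*sqrt(2)) + 19800/8100 = 41525/(119 + 119*sqrt(2)) + 19800*(1/8100) = 41525/(119 + 119*sqrt(2)) + 22/9 = 22/9 + 41525/(119 + 119*sqrt(2))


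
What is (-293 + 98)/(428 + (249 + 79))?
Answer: -65/252 ≈ -0.25794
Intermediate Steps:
(-293 + 98)/(428 + (249 + 79)) = -195/(428 + 328) = -195/756 = -195*1/756 = -65/252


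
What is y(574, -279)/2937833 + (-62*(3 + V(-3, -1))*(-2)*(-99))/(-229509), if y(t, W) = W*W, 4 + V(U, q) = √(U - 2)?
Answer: -2022180871/74917679333 + 1364*I*√5/25501 ≈ -0.026992 + 0.1196*I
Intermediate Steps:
V(U, q) = -4 + √(-2 + U) (V(U, q) = -4 + √(U - 2) = -4 + √(-2 + U))
y(t, W) = W²
y(574, -279)/2937833 + (-62*(3 + V(-3, -1))*(-2)*(-99))/(-229509) = (-279)²/2937833 + (-62*(3 + (-4 + √(-2 - 3)))*(-2)*(-99))/(-229509) = 77841*(1/2937833) + (-62*(3 + (-4 + √(-5)))*(-2)*(-99))*(-1/229509) = 77841/2937833 + (-62*(3 + (-4 + I*√5))*(-2)*(-99))*(-1/229509) = 77841/2937833 + (-62*(-1 + I*√5)*(-2)*(-99))*(-1/229509) = 77841/2937833 + (-62*(2 - 2*I*√5)*(-99))*(-1/229509) = 77841/2937833 + ((-124 + 124*I*√5)*(-99))*(-1/229509) = 77841/2937833 + (12276 - 12276*I*√5)*(-1/229509) = 77841/2937833 + (-1364/25501 + 1364*I*√5/25501) = -2022180871/74917679333 + 1364*I*√5/25501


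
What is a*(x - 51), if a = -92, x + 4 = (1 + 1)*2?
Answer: 4692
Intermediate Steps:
x = 0 (x = -4 + (1 + 1)*2 = -4 + 2*2 = -4 + 4 = 0)
a*(x - 51) = -92*(0 - 51) = -92*(-51) = 4692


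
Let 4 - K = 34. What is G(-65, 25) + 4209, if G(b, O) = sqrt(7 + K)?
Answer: 4209 + I*sqrt(23) ≈ 4209.0 + 4.7958*I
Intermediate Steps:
K = -30 (K = 4 - 1*34 = 4 - 34 = -30)
G(b, O) = I*sqrt(23) (G(b, O) = sqrt(7 - 30) = sqrt(-23) = I*sqrt(23))
G(-65, 25) + 4209 = I*sqrt(23) + 4209 = 4209 + I*sqrt(23)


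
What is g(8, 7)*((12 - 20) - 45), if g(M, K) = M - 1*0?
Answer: -424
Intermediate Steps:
g(M, K) = M (g(M, K) = M + 0 = M)
g(8, 7)*((12 - 20) - 45) = 8*((12 - 20) - 45) = 8*(-8 - 45) = 8*(-53) = -424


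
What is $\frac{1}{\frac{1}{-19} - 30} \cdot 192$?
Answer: $- \frac{3648}{571} \approx -6.3888$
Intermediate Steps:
$\frac{1}{\frac{1}{-19} - 30} \cdot 192 = \frac{1}{- \frac{1}{19} - 30} \cdot 192 = \frac{1}{- \frac{571}{19}} \cdot 192 = \left(- \frac{19}{571}\right) 192 = - \frac{3648}{571}$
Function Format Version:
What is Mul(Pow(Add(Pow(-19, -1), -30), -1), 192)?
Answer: Rational(-3648, 571) ≈ -6.3888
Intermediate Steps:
Mul(Pow(Add(Pow(-19, -1), -30), -1), 192) = Mul(Pow(Add(Rational(-1, 19), -30), -1), 192) = Mul(Pow(Rational(-571, 19), -1), 192) = Mul(Rational(-19, 571), 192) = Rational(-3648, 571)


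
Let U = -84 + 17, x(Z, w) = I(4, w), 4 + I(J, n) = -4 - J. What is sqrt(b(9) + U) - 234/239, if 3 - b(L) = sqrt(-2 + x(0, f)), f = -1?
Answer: -234/239 + sqrt(-64 - I*sqrt(14)) ≈ -0.74533 - 8.0034*I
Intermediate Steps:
I(J, n) = -8 - J (I(J, n) = -4 + (-4 - J) = -8 - J)
x(Z, w) = -12 (x(Z, w) = -8 - 1*4 = -8 - 4 = -12)
b(L) = 3 - I*sqrt(14) (b(L) = 3 - sqrt(-2 - 12) = 3 - sqrt(-14) = 3 - I*sqrt(14))
U = -67
sqrt(b(9) + U) - 234/239 = sqrt((3 - I*sqrt(14)) - 67) - 234/239 = sqrt(-64 - I*sqrt(14)) - 234/239 = -234/239 + sqrt(-64 - I*sqrt(14))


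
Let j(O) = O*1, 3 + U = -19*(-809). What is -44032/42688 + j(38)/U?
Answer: -5273919/5125228 ≈ -1.0290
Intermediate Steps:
U = 15368 (U = -3 - 19*(-809) = -3 + 15371 = 15368)
j(O) = O
-44032/42688 + j(38)/U = -44032/42688 + 38/15368 = -44032*1/42688 + 38*(1/15368) = -688/667 + 19/7684 = -5273919/5125228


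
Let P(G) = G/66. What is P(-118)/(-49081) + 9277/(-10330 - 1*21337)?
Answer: -15023838068/51290184891 ≈ -0.29292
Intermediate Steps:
P(G) = G/66 (P(G) = G*(1/66) = G/66)
P(-118)/(-49081) + 9277/(-10330 - 1*21337) = ((1/66)*(-118))/(-49081) + 9277/(-10330 - 1*21337) = -59/33*(-1/49081) + 9277/(-10330 - 21337) = 59/1619673 + 9277/(-31667) = 59/1619673 + 9277*(-1/31667) = 59/1619673 - 9277/31667 = -15023838068/51290184891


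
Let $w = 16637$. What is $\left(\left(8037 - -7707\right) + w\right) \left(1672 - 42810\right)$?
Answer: $-1332089578$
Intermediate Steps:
$\left(\left(8037 - -7707\right) + w\right) \left(1672 - 42810\right) = \left(\left(8037 - -7707\right) + 16637\right) \left(1672 - 42810\right) = \left(\left(8037 + 7707\right) + 16637\right) \left(-41138\right) = \left(15744 + 16637\right) \left(-41138\right) = 32381 \left(-41138\right) = -1332089578$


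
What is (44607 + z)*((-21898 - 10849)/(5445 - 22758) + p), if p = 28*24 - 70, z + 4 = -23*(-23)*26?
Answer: 610132530761/17313 ≈ 3.5241e+7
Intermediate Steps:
z = 13750 (z = -4 - 23*(-23)*26 = -4 + 529*26 = -4 + 13754 = 13750)
p = 602 (p = 672 - 70 = 602)
(44607 + z)*((-21898 - 10849)/(5445 - 22758) + p) = (44607 + 13750)*((-21898 - 10849)/(5445 - 22758) + 602) = 58357*(-32747/(-17313) + 602) = 58357*(-32747*(-1/17313) + 602) = 58357*(32747/17313 + 602) = 58357*(10455173/17313) = 610132530761/17313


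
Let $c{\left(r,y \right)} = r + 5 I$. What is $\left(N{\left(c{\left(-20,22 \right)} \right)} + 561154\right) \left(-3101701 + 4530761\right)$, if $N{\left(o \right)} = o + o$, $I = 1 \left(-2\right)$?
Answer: $801836991640$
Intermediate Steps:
$I = -2$
$c{\left(r,y \right)} = -10 + r$ ($c{\left(r,y \right)} = r + 5 \left(-2\right) = r - 10 = -10 + r$)
$N{\left(o \right)} = 2 o$
$\left(N{\left(c{\left(-20,22 \right)} \right)} + 561154\right) \left(-3101701 + 4530761\right) = \left(2 \left(-10 - 20\right) + 561154\right) \left(-3101701 + 4530761\right) = \left(2 \left(-30\right) + 561154\right) 1429060 = \left(-60 + 561154\right) 1429060 = 561094 \cdot 1429060 = 801836991640$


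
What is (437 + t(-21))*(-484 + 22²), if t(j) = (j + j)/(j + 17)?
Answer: 0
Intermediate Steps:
t(j) = 2*j/(17 + j) (t(j) = (2*j)/(17 + j) = 2*j/(17 + j))
(437 + t(-21))*(-484 + 22²) = (437 + 2*(-21)/(17 - 21))*(-484 + 22²) = (437 + 2*(-21)/(-4))*(-484 + 484) = (437 + 2*(-21)*(-¼))*0 = (437 + 21/2)*0 = (895/2)*0 = 0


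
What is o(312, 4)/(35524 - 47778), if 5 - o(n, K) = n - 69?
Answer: 119/6127 ≈ 0.019422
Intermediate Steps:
o(n, K) = 74 - n (o(n, K) = 5 - (n - 69) = 5 - (-69 + n) = 5 + (69 - n) = 74 - n)
o(312, 4)/(35524 - 47778) = (74 - 1*312)/(35524 - 47778) = (74 - 312)/(-12254) = -238*(-1/12254) = 119/6127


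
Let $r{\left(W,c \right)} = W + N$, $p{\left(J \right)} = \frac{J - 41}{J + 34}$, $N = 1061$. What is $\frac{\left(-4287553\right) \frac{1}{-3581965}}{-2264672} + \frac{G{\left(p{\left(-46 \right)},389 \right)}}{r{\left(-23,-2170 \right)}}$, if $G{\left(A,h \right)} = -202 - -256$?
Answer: $\frac{24823883311}{477175049440} \approx 0.052023$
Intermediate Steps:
$p{\left(J \right)} = \frac{-41 + J}{34 + J}$
$r{\left(W,c \right)} = 1061 + W$ ($r{\left(W,c \right)} = W + 1061 = 1061 + W$)
$G{\left(A,h \right)} = 54$ ($G{\left(A,h \right)} = -202 + 256 = 54$)
$\frac{\left(-4287553\right) \frac{1}{-3581965}}{-2264672} + \frac{G{\left(p{\left(-46 \right)},389 \right)}}{r{\left(-23,-2170 \right)}} = \frac{\left(-4287553\right) \frac{1}{-3581965}}{-2264672} + \frac{54}{1061 - 23} = \left(-4287553\right) \left(- \frac{1}{3581965}\right) \left(- \frac{1}{2264672}\right) + \frac{54}{1038} = \frac{4287553}{3581965} \left(- \frac{1}{2264672}\right) + 54 \cdot \frac{1}{1038} = - \frac{252209}{477175049440} + \frac{9}{173} = \frac{24823883311}{477175049440}$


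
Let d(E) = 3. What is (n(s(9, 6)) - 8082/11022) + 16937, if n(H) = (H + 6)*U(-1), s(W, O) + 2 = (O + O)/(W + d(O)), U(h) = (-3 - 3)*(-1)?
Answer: 31167032/1837 ≈ 16966.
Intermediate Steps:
U(h) = 6 (U(h) = -6*(-1) = 6)
s(W, O) = -2 + 2*O/(3 + W) (s(W, O) = -2 + (O + O)/(W + 3) = -2 + (2*O)/(3 + W) = -2 + 2*O/(3 + W))
n(H) = 36 + 6*H (n(H) = (H + 6)*6 = (6 + H)*6 = 36 + 6*H)
(n(s(9, 6)) - 8082/11022) + 16937 = ((36 + 6*(2*(-3 + 6 - 1*9)/(3 + 9))) - 8082/11022) + 16937 = ((36 + 6*(2*(-3 + 6 - 9)/12)) - 8082*1/11022) + 16937 = ((36 + 6*(2*(1/12)*(-6))) - 1347/1837) + 16937 = ((36 + 6*(-1)) - 1347/1837) + 16937 = ((36 - 6) - 1347/1837) + 16937 = (30 - 1347/1837) + 16937 = 53763/1837 + 16937 = 31167032/1837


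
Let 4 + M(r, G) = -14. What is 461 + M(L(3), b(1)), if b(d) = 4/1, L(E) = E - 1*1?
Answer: 443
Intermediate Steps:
L(E) = -1 + E (L(E) = E - 1 = -1 + E)
b(d) = 4 (b(d) = 4*1 = 4)
M(r, G) = -18 (M(r, G) = -4 - 14 = -18)
461 + M(L(3), b(1)) = 461 - 18 = 443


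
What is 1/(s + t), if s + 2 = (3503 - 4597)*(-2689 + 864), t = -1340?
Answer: 1/1995208 ≈ 5.0120e-7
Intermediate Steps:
s = 1996548 (s = -2 + (3503 - 4597)*(-2689 + 864) = -2 - 1094*(-1825) = -2 + 1996550 = 1996548)
1/(s + t) = 1/(1996548 - 1340) = 1/1995208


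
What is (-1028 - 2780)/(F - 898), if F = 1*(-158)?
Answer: 119/33 ≈ 3.6061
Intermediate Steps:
F = -158
(-1028 - 2780)/(F - 898) = (-1028 - 2780)/(-158 - 898) = -3808/(-1056) = -3808*(-1/1056) = 119/33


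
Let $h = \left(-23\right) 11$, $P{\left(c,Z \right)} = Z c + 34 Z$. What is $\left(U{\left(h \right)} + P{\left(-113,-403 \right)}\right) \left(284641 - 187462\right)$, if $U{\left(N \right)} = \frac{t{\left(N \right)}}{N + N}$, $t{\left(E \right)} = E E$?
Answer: $\frac{6163189359}{2} \approx 3.0816 \cdot 10^{9}$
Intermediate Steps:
$t{\left(E \right)} = E^{2}$
$P{\left(c,Z \right)} = 34 Z + Z c$
$h = -253$
$U{\left(N \right)} = \frac{N}{2}$ ($U{\left(N \right)} = \frac{N^{2}}{N + N} = \frac{N^{2}}{2 N} = N^{2} \frac{1}{2 N} = \frac{N}{2}$)
$\left(U{\left(h \right)} + P{\left(-113,-403 \right)}\right) \left(284641 - 187462\right) = \left(\frac{1}{2} \left(-253\right) - 403 \left(34 - 113\right)\right) \left(284641 - 187462\right) = \left(- \frac{253}{2} - -31837\right) 97179 = \left(- \frac{253}{2} + 31837\right) 97179 = \frac{63421}{2} \cdot 97179 = \frac{6163189359}{2}$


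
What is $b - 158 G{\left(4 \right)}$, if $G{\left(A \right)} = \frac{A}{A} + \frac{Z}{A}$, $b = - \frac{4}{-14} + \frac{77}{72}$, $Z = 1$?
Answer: $- \frac{98857}{504} \approx -196.14$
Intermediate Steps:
$b = \frac{683}{504}$ ($b = \left(-4\right) \left(- \frac{1}{14}\right) + 77 \cdot \frac{1}{72} = \frac{2}{7} + \frac{77}{72} = \frac{683}{504} \approx 1.3552$)
$G{\left(A \right)} = 1 + \frac{1}{A}$ ($G{\left(A \right)} = \frac{A}{A} + 1 \frac{1}{A} = 1 + \frac{1}{A}$)
$b - 158 G{\left(4 \right)} = \frac{683}{504} - 158 \frac{1 + 4}{4} = \frac{683}{504} - 158 \cdot \frac{1}{4} \cdot 5 = \frac{683}{504} - \frac{395}{2} = - \frac{98857}{504}$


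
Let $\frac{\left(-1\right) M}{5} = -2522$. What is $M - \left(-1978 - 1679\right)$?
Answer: $16267$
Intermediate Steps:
$M = 12610$ ($M = \left(-5\right) \left(-2522\right) = 12610$)
$M - \left(-1978 - 1679\right) = 12610 - \left(-1978 - 1679\right) = 12610 - -3657 = 12610 + 3657 = 16267$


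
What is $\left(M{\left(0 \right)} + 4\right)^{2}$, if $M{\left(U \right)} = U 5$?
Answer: $16$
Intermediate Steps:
$M{\left(U \right)} = 5 U$
$\left(M{\left(0 \right)} + 4\right)^{2} = \left(5 \cdot 0 + 4\right)^{2} = \left(0 + 4\right)^{2} = 4^{2} = 16$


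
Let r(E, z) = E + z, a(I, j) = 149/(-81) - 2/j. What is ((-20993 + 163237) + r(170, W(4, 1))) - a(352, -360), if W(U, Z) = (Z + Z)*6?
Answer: 230733091/1620 ≈ 1.4243e+5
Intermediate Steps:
W(U, Z) = 12*Z (W(U, Z) = (2*Z)*6 = 12*Z)
a(I, j) = -149/81 - 2/j (a(I, j) = 149*(-1/81) - 2/j = -149/81 - 2/j)
((-20993 + 163237) + r(170, W(4, 1))) - a(352, -360) = ((-20993 + 163237) + (170 + 12*1)) - (-149/81 - 2/(-360)) = (142244 + (170 + 12)) - (-149/81 - 2*(-1/360)) = (142244 + 182) - (-149/81 + 1/180) = 142426 - 1*(-2971/1620) = 142426 + 2971/1620 = 230733091/1620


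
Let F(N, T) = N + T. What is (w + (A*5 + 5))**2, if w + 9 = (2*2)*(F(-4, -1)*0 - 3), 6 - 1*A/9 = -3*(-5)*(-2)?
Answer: 2572816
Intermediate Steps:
A = 324 (A = 54 - 9*(-3*(-5))*(-2) = 54 - 135*(-2) = 54 - 9*(-30) = 54 + 270 = 324)
w = -21 (w = -9 + (2*2)*((-4 - 1)*0 - 3) = -9 + 4*(-5*0 - 3) = -9 + 4*(0 - 3) = -9 + 4*(-3) = -9 - 12 = -21)
(w + (A*5 + 5))**2 = (-21 + (324*5 + 5))**2 = (-21 + (1620 + 5))**2 = (-21 + 1625)**2 = 1604**2 = 2572816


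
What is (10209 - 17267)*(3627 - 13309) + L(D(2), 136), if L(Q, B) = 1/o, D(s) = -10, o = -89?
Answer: 6081864483/89 ≈ 6.8336e+7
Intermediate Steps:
L(Q, B) = -1/89 (L(Q, B) = 1/(-89) = -1/89)
(10209 - 17267)*(3627 - 13309) + L(D(2), 136) = (10209 - 17267)*(3627 - 13309) - 1/89 = -7058*(-9682) - 1/89 = 68335556 - 1/89 = 6081864483/89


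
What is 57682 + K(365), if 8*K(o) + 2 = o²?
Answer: 594679/8 ≈ 74335.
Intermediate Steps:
K(o) = -¼ + o²/8
57682 + K(365) = 57682 + (-¼ + (⅛)*365²) = 57682 + (-¼ + (⅛)*133225) = 57682 + (-¼ + 133225/8) = 57682 + 133223/8 = 594679/8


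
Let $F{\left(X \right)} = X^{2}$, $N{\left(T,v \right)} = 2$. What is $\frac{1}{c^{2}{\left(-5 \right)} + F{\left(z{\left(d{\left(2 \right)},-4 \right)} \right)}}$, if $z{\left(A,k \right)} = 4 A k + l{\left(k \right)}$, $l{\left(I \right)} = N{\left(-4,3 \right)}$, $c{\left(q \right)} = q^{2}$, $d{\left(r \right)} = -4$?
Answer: $\frac{1}{4981} \approx 0.00020076$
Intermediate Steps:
$l{\left(I \right)} = 2$
$z{\left(A,k \right)} = 2 + 4 A k$ ($z{\left(A,k \right)} = 4 A k + 2 = 2 + 4 A k$)
$\frac{1}{c^{2}{\left(-5 \right)} + F{\left(z{\left(d{\left(2 \right)},-4 \right)} \right)}} = \frac{1}{\left(\left(-5\right)^{2}\right)^{2} + \left(2 + 4 \left(-4\right) \left(-4\right)\right)^{2}} = \frac{1}{25^{2} + \left(2 + 64\right)^{2}} = \frac{1}{625 + 66^{2}} = \frac{1}{625 + 4356} = \frac{1}{4981}$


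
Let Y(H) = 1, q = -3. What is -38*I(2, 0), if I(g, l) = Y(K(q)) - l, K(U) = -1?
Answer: -38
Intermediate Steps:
I(g, l) = 1 - l
-38*I(2, 0) = -38*(1 - 1*0) = -38*(1 + 0) = -38*1 = -38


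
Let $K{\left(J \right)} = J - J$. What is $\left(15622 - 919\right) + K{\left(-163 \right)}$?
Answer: $14703$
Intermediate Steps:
$K{\left(J \right)} = 0$
$\left(15622 - 919\right) + K{\left(-163 \right)} = \left(15622 - 919\right) + 0 = 14703 + 0 = 14703$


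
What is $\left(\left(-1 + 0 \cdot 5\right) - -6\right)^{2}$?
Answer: $25$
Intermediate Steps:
$\left(\left(-1 + 0 \cdot 5\right) - -6\right)^{2} = \left(\left(-1 + 0\right) + 6\right)^{2} = \left(-1 + 6\right)^{2} = 5^{2} = 25$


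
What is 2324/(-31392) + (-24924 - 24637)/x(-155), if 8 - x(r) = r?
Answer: -389049431/1279224 ≈ -304.13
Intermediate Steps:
x(r) = 8 - r
2324/(-31392) + (-24924 - 24637)/x(-155) = 2324/(-31392) + (-24924 - 24637)/(8 - 1*(-155)) = 2324*(-1/31392) - 49561/(8 + 155) = -581/7848 - 49561/163 = -389049431/1279224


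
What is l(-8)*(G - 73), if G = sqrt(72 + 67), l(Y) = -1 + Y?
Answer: 657 - 9*sqrt(139) ≈ 550.89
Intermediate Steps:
G = sqrt(139) ≈ 11.790
l(-8)*(G - 73) = (-1 - 8)*(sqrt(139) - 73) = -9*(-73 + sqrt(139)) = 657 - 9*sqrt(139)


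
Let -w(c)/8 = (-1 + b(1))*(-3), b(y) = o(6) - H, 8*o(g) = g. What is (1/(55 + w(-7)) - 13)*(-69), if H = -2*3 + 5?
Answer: 65412/73 ≈ 896.05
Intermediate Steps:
o(g) = g/8
H = -1 (H = -6 + 5 = -1)
b(y) = 7/4 (b(y) = (⅛)*6 - 1*(-1) = ¾ + 1 = 7/4)
w(c) = 18 (w(c) = -8*(-1 + 7/4)*(-3) = -6*(-3) = -8*(-9/4) = 18)
(1/(55 + w(-7)) - 13)*(-69) = (1/(55 + 18) - 13)*(-69) = (1/73 - 13)*(-69) = -948/73*(-69) = 65412/73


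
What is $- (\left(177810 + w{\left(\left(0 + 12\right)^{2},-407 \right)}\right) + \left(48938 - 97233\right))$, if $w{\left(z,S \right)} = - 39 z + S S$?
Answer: $-289548$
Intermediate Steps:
$w{\left(z,S \right)} = S^{2} - 39 z$ ($w{\left(z,S \right)} = - 39 z + S^{2} = S^{2} - 39 z$)
$- (\left(177810 + w{\left(\left(0 + 12\right)^{2},-407 \right)}\right) + \left(48938 - 97233\right)) = - (\left(177810 + \left(\left(-407\right)^{2} - 39 \left(0 + 12\right)^{2}\right)\right) + \left(48938 - 97233\right)) = - (\left(177810 + \left(165649 - 39 \cdot 12^{2}\right)\right) - 48295) = - (\left(177810 + \left(165649 - 5616\right)\right) - 48295) = - (\left(177810 + 160033\right) - 48295) = - (337843 - 48295) = \left(-1\right) 289548 = -289548$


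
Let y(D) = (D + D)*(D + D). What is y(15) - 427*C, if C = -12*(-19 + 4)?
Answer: -75960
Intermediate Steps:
C = 180 (C = -12*(-15) = 180)
y(D) = 4*D² (y(D) = (2*D)*(2*D) = 4*D²)
y(15) - 427*C = 4*15² - 427*180 = 4*225 - 76860 = 900 - 76860 = -75960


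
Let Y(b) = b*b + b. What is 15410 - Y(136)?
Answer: -3222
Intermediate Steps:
Y(b) = b + b**2 (Y(b) = b**2 + b = b + b**2)
15410 - Y(136) = 15410 - 136*(1 + 136) = 15410 - 136*137 = 15410 - 1*18632 = 15410 - 18632 = -3222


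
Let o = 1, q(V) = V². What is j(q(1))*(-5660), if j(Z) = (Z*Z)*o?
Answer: -5660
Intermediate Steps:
j(Z) = Z² (j(Z) = (Z*Z)*1 = Z²*1 = Z²)
j(q(1))*(-5660) = (1²)²*(-5660) = 1²*(-5660) = 1*(-5660) = -5660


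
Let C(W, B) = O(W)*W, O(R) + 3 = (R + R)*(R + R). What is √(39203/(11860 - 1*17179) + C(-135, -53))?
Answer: 2*I*√199282323/9 ≈ 3137.1*I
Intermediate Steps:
O(R) = -3 + 4*R² (O(R) = -3 + (R + R)*(R + R) = -3 + (2*R)*(2*R) = -3 + 4*R²)
C(W, B) = W*(-3 + 4*W²) (C(W, B) = (-3 + 4*W²)*W = W*(-3 + 4*W²))
√(39203/(11860 - 1*17179) + C(-135, -53)) = √(39203/(11860 - 1*17179) - 135*(-3 + 4*(-135)²)) = √(39203/(11860 - 17179) - 135*(-3 + 4*18225)) = √(39203/(-5319) - 135*(-3 + 72900)) = √(39203*(-1/5319) - 135*72897) = √(-199/27 - 9841095) = √(-265709764/27) = 2*I*√199282323/9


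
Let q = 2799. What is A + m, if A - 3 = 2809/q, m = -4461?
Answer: -12475133/2799 ≈ -4457.0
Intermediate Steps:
A = 11206/2799 (A = 3 + 2809/2799 = 11206/2799 ≈ 4.0036)
A + m = 11206/2799 - 4461 = -12475133/2799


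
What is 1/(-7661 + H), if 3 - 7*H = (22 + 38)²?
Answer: -7/57224 ≈ -0.00012233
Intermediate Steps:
H = -3597/7 (H = 3/7 - (22 + 38)²/7 = 3/7 - ⅐*60² = 3/7 - ⅐*3600 = 3/7 - 3600/7 = -3597/7 ≈ -513.86)
1/(-7661 + H) = 1/(-7661 - 3597/7) = 1/(-57224/7) = -7/57224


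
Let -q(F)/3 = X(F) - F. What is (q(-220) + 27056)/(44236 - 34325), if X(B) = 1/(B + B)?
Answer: 11614243/4360840 ≈ 2.6633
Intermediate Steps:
X(B) = 1/(2*B)
q(F) = 3*F - 3/(2*F) (q(F) = -3*(1/(2*F) - F) = 3*F - 3/(2*F))
(q(-220) + 27056)/(44236 - 34325) = ((3*(-220) - 3/2/(-220)) + 27056)/(44236 - 34325) = ((-660 - 3/2*(-1/220)) + 27056)/9911 = ((-660 + 3/440) + 27056)*(1/9911) = (-290397/440 + 27056)*(1/9911) = (11614243/440)*(1/9911) = 11614243/4360840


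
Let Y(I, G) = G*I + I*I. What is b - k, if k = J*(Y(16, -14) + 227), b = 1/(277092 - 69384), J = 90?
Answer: -4841673479/207708 ≈ -23310.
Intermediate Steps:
b = 1/207708 ≈ 4.8145e-6
Y(I, G) = I² + G*I (Y(I, G) = G*I + I² = I² + G*I)
k = 23310 (k = 90*(16*(-14 + 16) + 227) = 90*(16*2 + 227) = 90*(32 + 227) = 90*259 = 23310)
b - k = 1/207708 - 1*23310 = 1/207708 - 23310 = -4841673479/207708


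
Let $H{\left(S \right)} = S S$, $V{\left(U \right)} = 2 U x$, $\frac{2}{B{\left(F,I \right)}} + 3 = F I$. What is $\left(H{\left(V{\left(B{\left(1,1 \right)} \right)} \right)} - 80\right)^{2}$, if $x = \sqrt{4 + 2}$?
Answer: $3136$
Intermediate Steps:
$B{\left(F,I \right)} = \frac{2}{-3 + F I}$
$x = \sqrt{6} \approx 2.4495$
$V{\left(U \right)} = 2 U \sqrt{6}$
$H{\left(S \right)} = S^{2}$
$\left(H{\left(V{\left(B{\left(1,1 \right)} \right)} \right)} - 80\right)^{2} = \left(\left(2 \frac{2}{-3 + 1 \cdot 1} \sqrt{6}\right)^{2} - 80\right)^{2} = \left(\left(2 \frac{2}{-3 + 1} \sqrt{6}\right)^{2} - 80\right)^{2} = \left(\left(2 \frac{2}{-2} \sqrt{6}\right)^{2} - 80\right)^{2} = \left(\left(2 \cdot 2 \left(- \frac{1}{2}\right) \sqrt{6}\right)^{2} - 80\right)^{2} = \left(\left(2 \left(-1\right) \sqrt{6}\right)^{2} - 80\right)^{2} = \left(\left(- 2 \sqrt{6}\right)^{2} - 80\right)^{2} = \left(24 - 80\right)^{2} = \left(-56\right)^{2} = 3136$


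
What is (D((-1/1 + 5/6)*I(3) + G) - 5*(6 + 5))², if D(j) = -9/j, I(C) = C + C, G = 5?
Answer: 52441/16 ≈ 3277.6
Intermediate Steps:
I(C) = 2*C
(D((-1/1 + 5/6)*I(3) + G) - 5*(6 + 5))² = (-9/((-1/1 + 5/6)*(2*3) + 5) - 5*(6 + 5))² = (-9/((-1*1 + 5*(⅙))*6 + 5) - 5*11)² = (-9/((-1 + ⅚)*6 + 5) - 55)² = (-9/(-⅙*6 + 5) - 55)² = (-9/(-1 + 5) - 55)² = (-9/4 - 55)² = (-229/4)² = 52441/16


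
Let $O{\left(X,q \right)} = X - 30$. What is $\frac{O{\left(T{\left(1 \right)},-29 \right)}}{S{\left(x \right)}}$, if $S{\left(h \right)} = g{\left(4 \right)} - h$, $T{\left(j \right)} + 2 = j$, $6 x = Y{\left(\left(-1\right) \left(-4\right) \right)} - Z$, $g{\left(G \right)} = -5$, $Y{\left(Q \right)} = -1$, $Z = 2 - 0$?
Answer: $\frac{62}{9} \approx 6.8889$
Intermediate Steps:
$Z = 2$ ($Z = 2 + 0 = 2$)
$x = - \frac{1}{2}$ ($x = \frac{-1 - 2}{6} = \frac{1}{6} \left(-3\right) = - \frac{1}{2} \approx -0.5$)
$T{\left(j \right)} = -2 + j$
$O{\left(X,q \right)} = -30 + X$
$S{\left(h \right)} = -5 - h$
$\frac{O{\left(T{\left(1 \right)},-29 \right)}}{S{\left(x \right)}} = \frac{-30 + \left(-2 + 1\right)}{-5 - - \frac{1}{2}} = \frac{-30 - 1}{-5 + \frac{1}{2}} = - \frac{31}{- \frac{9}{2}} = \left(-31\right) \left(- \frac{2}{9}\right) = \frac{62}{9}$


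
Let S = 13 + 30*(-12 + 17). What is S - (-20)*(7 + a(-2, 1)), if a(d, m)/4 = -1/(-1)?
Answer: 383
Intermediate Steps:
a(d, m) = 4 (a(d, m) = 4*(-1/(-1)) = 4*(-1*(-1)) = 4*1 = 4)
S = 163 (S = 13 + 30*5 = 13 + 150 = 163)
S - (-20)*(7 + a(-2, 1)) = 163 - (-20)*(7 + 4) = 163 - (-20)*11 = 163 - 1*(-220) = 163 + 220 = 383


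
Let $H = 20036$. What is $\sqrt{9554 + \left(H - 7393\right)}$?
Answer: $7 \sqrt{453} \approx 148.99$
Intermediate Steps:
$\sqrt{9554 + \left(H - 7393\right)} = \sqrt{9554 + \left(20036 - 7393\right)} = \sqrt{9554 + 12643} = \sqrt{22197} = 7 \sqrt{453}$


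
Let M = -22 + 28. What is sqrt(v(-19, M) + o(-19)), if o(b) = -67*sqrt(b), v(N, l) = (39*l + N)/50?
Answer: sqrt(430 - 6700*I*sqrt(19))/10 ≈ 12.173 - 11.995*I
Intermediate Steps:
M = 6
v(N, l) = N/50 + 39*l/50 (v(N, l) = (N + 39*l)*(1/50) = N/50 + 39*l/50)
sqrt(v(-19, M) + o(-19)) = sqrt(((1/50)*(-19) + (39/50)*6) - 67*I*sqrt(19)) = sqrt((-19/50 + 117/25) - 67*I*sqrt(19)) = sqrt(43/10 - 67*I*sqrt(19))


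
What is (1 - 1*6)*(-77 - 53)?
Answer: 650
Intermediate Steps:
(1 - 1*6)*(-77 - 53) = (1 - 6)*(-130) = -5*(-130) = 650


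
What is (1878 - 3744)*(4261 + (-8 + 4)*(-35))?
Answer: -8212266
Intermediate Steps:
(1878 - 3744)*(4261 + (-8 + 4)*(-35)) = -1866*(4261 - 4*(-35)) = -1866*(4261 + 140) = -1866*4401 = -8212266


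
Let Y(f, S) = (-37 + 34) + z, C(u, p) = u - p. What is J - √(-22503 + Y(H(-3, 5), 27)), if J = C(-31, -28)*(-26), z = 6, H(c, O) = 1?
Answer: 78 - 150*I ≈ 78.0 - 150.0*I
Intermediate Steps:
Y(f, S) = 3 (Y(f, S) = (-37 + 34) + 6 = -3 + 6 = 3)
J = 78 (J = (-31 - 1*(-28))*(-26) = (-31 + 28)*(-26) = -3*(-26) = 78)
J - √(-22503 + Y(H(-3, 5), 27)) = 78 - √(-22503 + 3) = 78 - √(-22500) = 78 - 150*I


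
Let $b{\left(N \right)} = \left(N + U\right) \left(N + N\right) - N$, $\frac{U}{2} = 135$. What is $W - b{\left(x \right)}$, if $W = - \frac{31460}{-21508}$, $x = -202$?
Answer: $\frac{146638655}{5377} \approx 27271.0$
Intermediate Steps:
$U = 270$ ($U = 2 \cdot 135 = 270$)
$b{\left(N \right)} = - N + 2 N \left(270 + N\right)$ ($b{\left(N \right)} = \left(N + 270\right) \left(N + N\right) - N = \left(270 + N\right) 2 N - N = 2 N \left(270 + N\right) - N = - N + 2 N \left(270 + N\right)$)
$W = \frac{7865}{5377}$ ($W = \left(-31460\right) \left(- \frac{1}{21508}\right) = \frac{7865}{5377} \approx 1.4627$)
$W - b{\left(x \right)} = \frac{7865}{5377} - - 202 \left(539 + 2 \left(-202\right)\right) = \frac{7865}{5377} - - 202 \left(539 - 404\right) = \frac{7865}{5377} - \left(-202\right) 135 = \frac{7865}{5377} - -27270 = \frac{7865}{5377} + 27270 = \frac{146638655}{5377}$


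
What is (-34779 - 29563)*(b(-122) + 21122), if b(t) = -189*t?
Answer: -2842629560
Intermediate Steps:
(-34779 - 29563)*(b(-122) + 21122) = (-34779 - 29563)*(-189*(-122) + 21122) = -64342*(23058 + 21122) = -64342*44180 = -2842629560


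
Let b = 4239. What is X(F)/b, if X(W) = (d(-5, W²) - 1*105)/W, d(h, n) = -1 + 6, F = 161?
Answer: -100/682479 ≈ -0.00014652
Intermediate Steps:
d(h, n) = 5
X(W) = -100/W (X(W) = (5 - 1*105)/W = (5 - 105)/W = -100/W)
X(F)/b = -100/161/4239 = -100*1/161*(1/4239) = -100/161*1/4239 = -100/682479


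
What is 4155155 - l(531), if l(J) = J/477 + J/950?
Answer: 209211970057/50350 ≈ 4.1552e+6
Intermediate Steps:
l(J) = 1427*J/453150 (l(J) = J*(1/477) + J*(1/950) = J/477 + J/950 = 1427*J/453150)
4155155 - l(531) = 4155155 - 1427*531/453150 = 4155155 - 1*84193/50350 = 4155155 - 84193/50350 = 209211970057/50350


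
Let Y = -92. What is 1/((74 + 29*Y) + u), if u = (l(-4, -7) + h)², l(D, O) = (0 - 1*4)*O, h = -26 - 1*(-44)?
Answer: -1/478 ≈ -0.0020920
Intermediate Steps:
h = 18 (h = -26 + 44 = 18)
l(D, O) = -4*O (l(D, O) = (0 - 4)*O = -4*O)
u = 2116 (u = (-4*(-7) + 18)² = (28 + 18)² = 46² = 2116)
1/((74 + 29*Y) + u) = 1/((74 + 29*(-92)) + 2116) = 1/((74 - 2668) + 2116) = 1/(-2594 + 2116) = 1/(-478) = -1/478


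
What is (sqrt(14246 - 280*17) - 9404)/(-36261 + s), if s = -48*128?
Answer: 9404/42405 - sqrt(1054)/14135 ≈ 0.21947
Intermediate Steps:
s = -6144
(sqrt(14246 - 280*17) - 9404)/(-36261 + s) = (sqrt(14246 - 280*17) - 9404)/(-36261 - 6144) = (sqrt(14246 - 4760) - 9404)/(-42405) = (sqrt(9486) - 9404)*(-1/42405) = (3*sqrt(1054) - 9404)*(-1/42405) = (-9404 + 3*sqrt(1054))*(-1/42405) = 9404/42405 - sqrt(1054)/14135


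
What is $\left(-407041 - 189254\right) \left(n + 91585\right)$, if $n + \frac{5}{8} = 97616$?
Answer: $- \frac{902553900885}{8} \approx -1.1282 \cdot 10^{11}$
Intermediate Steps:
$n = \frac{780923}{8}$ ($n = - \frac{5}{8} + 97616 = \frac{780923}{8} \approx 97615.0$)
$\left(-407041 - 189254\right) \left(n + 91585\right) = \left(-407041 - 189254\right) \left(\frac{780923}{8} + 91585\right) = \left(-596295\right) \frac{1513603}{8} = - \frac{902553900885}{8}$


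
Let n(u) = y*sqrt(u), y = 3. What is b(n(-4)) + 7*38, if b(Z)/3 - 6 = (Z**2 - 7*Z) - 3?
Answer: 167 - 126*I ≈ 167.0 - 126.0*I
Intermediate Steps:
n(u) = 3*sqrt(u)
b(Z) = 9 - 21*Z + 3*Z**2 (b(Z) = 18 + 3*((Z**2 - 7*Z) - 3) = 18 + 3*(-3 + Z**2 - 7*Z) = 18 + (-9 - 21*Z + 3*Z**2) = 9 - 21*Z + 3*Z**2)
b(n(-4)) + 7*38 = (9 - 63*sqrt(-4) + 3*(3*sqrt(-4))**2) + 7*38 = (9 - 63*2*I + 3*(3*(2*I))**2) + 266 = (9 - 126*I + 3*(6*I)**2) + 266 = (9 - 126*I + 3*(-36)) + 266 = (9 - 126*I - 108) + 266 = (-99 - 126*I) + 266 = 167 - 126*I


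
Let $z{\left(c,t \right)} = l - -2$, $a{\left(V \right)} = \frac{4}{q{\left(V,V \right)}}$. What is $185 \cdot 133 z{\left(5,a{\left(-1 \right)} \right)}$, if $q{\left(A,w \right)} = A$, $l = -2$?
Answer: $0$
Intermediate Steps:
$a{\left(V \right)} = \frac{4}{V}$
$z{\left(c,t \right)} = 0$ ($z{\left(c,t \right)} = -2 - -2 = -2 + 2 = 0$)
$185 \cdot 133 z{\left(5,a{\left(-1 \right)} \right)} = 185 \cdot 133 \cdot 0 = 24605 \cdot 0 = 0$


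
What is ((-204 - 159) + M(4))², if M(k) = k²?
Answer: 120409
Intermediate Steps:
((-204 - 159) + M(4))² = ((-204 - 159) + 4²)² = (-363 + 16)² = (-347)² = 120409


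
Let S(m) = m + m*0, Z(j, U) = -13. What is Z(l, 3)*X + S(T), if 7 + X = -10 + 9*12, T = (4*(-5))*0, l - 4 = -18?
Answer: -1183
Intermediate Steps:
l = -14 (l = 4 - 18 = -14)
T = 0 (T = -20*0 = 0)
S(m) = m (S(m) = m + 0 = m)
X = 91 (X = -7 + (-10 + 9*12) = -7 + (-10 + 108) = -7 + 98 = 91)
Z(l, 3)*X + S(T) = -13*91 + 0 = -1183 + 0 = -1183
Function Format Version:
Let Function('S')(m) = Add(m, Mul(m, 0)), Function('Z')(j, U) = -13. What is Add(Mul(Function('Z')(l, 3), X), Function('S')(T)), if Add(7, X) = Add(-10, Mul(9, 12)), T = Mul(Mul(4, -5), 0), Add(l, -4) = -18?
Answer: -1183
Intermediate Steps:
l = -14 (l = Add(4, -18) = -14)
T = 0 (T = Mul(-20, 0) = 0)
Function('S')(m) = m (Function('S')(m) = Add(m, 0) = m)
X = 91 (X = Add(-7, Add(-10, Mul(9, 12))) = Add(-7, Add(-10, 108)) = Add(-7, 98) = 91)
Add(Mul(Function('Z')(l, 3), X), Function('S')(T)) = Add(Mul(-13, 91), 0) = Add(-1183, 0) = -1183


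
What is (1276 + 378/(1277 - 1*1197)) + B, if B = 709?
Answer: 79589/40 ≈ 1989.7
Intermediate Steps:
(1276 + 378/(1277 - 1*1197)) + B = (1276 + 378/(1277 - 1*1197)) + 709 = (1276 + 378/(1277 - 1197)) + 709 = (1276 + 378/80) + 709 = (1276 + 378*(1/80)) + 709 = (1276 + 189/40) + 709 = 51229/40 + 709 = 79589/40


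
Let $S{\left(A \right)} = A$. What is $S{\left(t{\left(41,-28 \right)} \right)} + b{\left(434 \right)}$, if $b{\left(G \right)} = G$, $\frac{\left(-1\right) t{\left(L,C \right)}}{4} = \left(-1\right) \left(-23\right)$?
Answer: $342$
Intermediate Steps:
$t{\left(L,C \right)} = -92$ ($t{\left(L,C \right)} = - 4 \left(\left(-1\right) \left(-23\right)\right) = \left(-4\right) 23 = -92$)
$S{\left(t{\left(41,-28 \right)} \right)} + b{\left(434 \right)} = -92 + 434 = 342$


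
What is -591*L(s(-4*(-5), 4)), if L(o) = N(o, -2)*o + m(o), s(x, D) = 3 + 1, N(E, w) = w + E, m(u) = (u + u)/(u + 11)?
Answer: -25216/5 ≈ -5043.2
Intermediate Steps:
m(u) = 2*u/(11 + u) (m(u) = (2*u)/(11 + u) = 2*u/(11 + u))
N(E, w) = E + w
s(x, D) = 4
L(o) = o*(-2 + o) + 2*o/(11 + o) (L(o) = (o - 2)*o + 2*o/(11 + o) = (-2 + o)*o + 2*o/(11 + o) = o*(-2 + o) + 2*o/(11 + o))
-591*L(s(-4*(-5), 4)) = -2364*(2 + (-2 + 4)*(11 + 4))/(11 + 4) = -2364*(2 + 2*15)/15 = -2364*(2 + 30)/15 = -2364*32/15 = -591*128/15 = -25216/5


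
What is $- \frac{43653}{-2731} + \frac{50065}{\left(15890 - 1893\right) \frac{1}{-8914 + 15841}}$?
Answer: $\frac{947722507446}{38225807} \approx 24793.0$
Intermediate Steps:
$- \frac{43653}{-2731} + \frac{50065}{\left(15890 - 1893\right) \frac{1}{-8914 + 15841}} = \left(-43653\right) \left(- \frac{1}{2731}\right) + \frac{50065}{13997 \cdot \frac{1}{6927}} = \frac{43653}{2731} + \frac{50065}{13997 \cdot \frac{1}{6927}} = \frac{43653}{2731} + \frac{50065}{\frac{13997}{6927}} = \frac{43653}{2731} + 50065 \cdot \frac{6927}{13997} = \frac{43653}{2731} + \frac{346800255}{13997} = \frac{947722507446}{38225807}$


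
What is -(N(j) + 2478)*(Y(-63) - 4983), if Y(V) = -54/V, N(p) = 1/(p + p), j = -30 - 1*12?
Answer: 2419755375/196 ≈ 1.2346e+7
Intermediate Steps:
j = -42 (j = -30 - 12 = -42)
N(p) = 1/(2*p)
-(N(j) + 2478)*(Y(-63) - 4983) = -((1/2)/(-42) + 2478)*(-54/(-63) - 4983) = -((1/2)*(-1/42) + 2478)*(-54*(-1/63) - 4983) = -(-1/84 + 2478)*(6/7 - 4983) = -208151*(-34875)/(84*7) = -1*(-2419755375/196) = 2419755375/196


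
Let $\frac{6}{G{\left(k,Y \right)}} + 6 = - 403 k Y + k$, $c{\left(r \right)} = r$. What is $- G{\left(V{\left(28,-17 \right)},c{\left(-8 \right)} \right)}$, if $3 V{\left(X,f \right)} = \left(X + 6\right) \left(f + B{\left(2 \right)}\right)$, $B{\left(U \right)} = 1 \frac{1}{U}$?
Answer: $\frac{2}{201027} \approx 9.9489 \cdot 10^{-6}$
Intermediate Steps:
$B{\left(U \right)} = \frac{1}{U}$
$V{\left(X,f \right)} = \frac{\left(\frac{1}{2} + f\right) \left(6 + X\right)}{3}$ ($V{\left(X,f \right)} = \frac{\left(X + 6\right) \left(f + \frac{1}{2}\right)}{3} = \frac{\left(6 + X\right) \left(f + \frac{1}{2}\right)}{3} = \frac{\left(6 + X\right) \left(\frac{1}{2} + f\right)}{3} = \frac{\left(\frac{1}{2} + f\right) \left(6 + X\right)}{3}$)
$G{\left(k,Y \right)} = \frac{6}{-6 + k - 403 Y k}$ ($G{\left(k,Y \right)} = \frac{6}{-6 + \left(- 403 k Y + k\right)} = \frac{6}{-6 - \left(- k + 403 Y k\right)} = \frac{6}{-6 + k - 403 Y k}$)
$- G{\left(V{\left(28,-17 \right)},c{\left(-8 \right)} \right)} = - \frac{-6}{6 - \left(1 + 2 \left(-17\right) + \frac{1}{6} \cdot 28 + \frac{1}{3} \cdot 28 \left(-17\right)\right) + 403 \left(-8\right) \left(1 + 2 \left(-17\right) + \frac{1}{6} \cdot 28 + \frac{1}{3} \cdot 28 \left(-17\right)\right)} = - \frac{-6}{6 - \left(1 - 34 + \frac{14}{3} - \frac{476}{3}\right) + 403 \left(-8\right) \left(1 - 34 + \frac{14}{3} - \frac{476}{3}\right)} = - \frac{-6}{6 - -187 + 403 \left(-8\right) \left(-187\right)} = - \frac{-6}{6 + 187 + 602888} = - \frac{-6}{603081} = \left(-1\right) \left(- \frac{2}{201027}\right) = \frac{2}{201027}$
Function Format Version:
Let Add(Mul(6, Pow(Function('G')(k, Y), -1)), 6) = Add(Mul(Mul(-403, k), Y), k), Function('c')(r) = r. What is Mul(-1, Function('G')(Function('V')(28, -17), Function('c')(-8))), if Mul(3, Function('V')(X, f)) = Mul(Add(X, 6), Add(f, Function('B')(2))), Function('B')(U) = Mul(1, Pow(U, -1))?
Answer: Rational(2, 201027) ≈ 9.9489e-6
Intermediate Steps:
Function('B')(U) = Pow(U, -1)
Function('V')(X, f) = Mul(Rational(1, 3), Add(Rational(1, 2), f), Add(6, X)) (Function('V')(X, f) = Mul(Rational(1, 3), Mul(Add(X, 6), Add(f, Pow(2, -1)))) = Mul(Rational(1, 3), Mul(Add(6, X), Add(f, Rational(1, 2)))) = Mul(Rational(1, 3), Mul(Add(6, X), Add(Rational(1, 2), f))) = Mul(Rational(1, 3), Mul(Add(Rational(1, 2), f), Add(6, X))) = Mul(Rational(1, 3), Add(Rational(1, 2), f), Add(6, X)))
Function('G')(k, Y) = Mul(6, Pow(Add(-6, k, Mul(-403, Y, k)), -1)) (Function('G')(k, Y) = Mul(6, Pow(Add(-6, Add(Mul(Mul(-403, k), Y), k)), -1)) = Mul(6, Pow(Add(-6, Add(Mul(-403, Y, k), k)), -1)) = Mul(6, Pow(Add(-6, Add(k, Mul(-403, Y, k))), -1)) = Mul(6, Pow(Add(-6, k, Mul(-403, Y, k)), -1)))
Mul(-1, Function('G')(Function('V')(28, -17), Function('c')(-8))) = Mul(-1, Mul(-6, Pow(Add(6, Mul(-1, Add(1, Mul(2, -17), Mul(Rational(1, 6), 28), Mul(Rational(1, 3), 28, -17))), Mul(403, -8, Add(1, Mul(2, -17), Mul(Rational(1, 6), 28), Mul(Rational(1, 3), 28, -17)))), -1))) = Mul(-1, Mul(-6, Pow(Add(6, Mul(-1, Add(1, -34, Rational(14, 3), Rational(-476, 3))), Mul(403, -8, Add(1, -34, Rational(14, 3), Rational(-476, 3)))), -1))) = Mul(-1, Mul(-6, Pow(Add(6, Mul(-1, -187), Mul(403, -8, -187)), -1))) = Mul(-1, Mul(-6, Pow(Add(6, 187, 602888), -1))) = Mul(-1, Mul(-6, Pow(603081, -1))) = Mul(-1, Mul(-6, Rational(1, 603081))) = Mul(-1, Rational(-2, 201027)) = Rational(2, 201027)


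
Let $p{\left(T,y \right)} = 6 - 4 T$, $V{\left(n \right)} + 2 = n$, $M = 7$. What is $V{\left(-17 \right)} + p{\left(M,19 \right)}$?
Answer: $-41$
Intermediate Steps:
$V{\left(n \right)} = -2 + n$
$V{\left(-17 \right)} + p{\left(M,19 \right)} = \left(-2 - 17\right) + \left(6 - 28\right) = -19 + \left(6 - 28\right) = -19 - 22 = -41$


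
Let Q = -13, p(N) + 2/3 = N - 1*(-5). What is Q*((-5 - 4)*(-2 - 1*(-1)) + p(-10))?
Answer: -130/3 ≈ -43.333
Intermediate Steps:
p(N) = 13/3 + N (p(N) = -⅔ + (N - 1*(-5)) = -⅔ + (N + 5) = -⅔ + (5 + N) = 13/3 + N)
Q*((-5 - 4)*(-2 - 1*(-1)) + p(-10)) = -13*((-5 - 4)*(-2 - 1*(-1)) + (13/3 - 10)) = -13*(-9*(-2 + 1) - 17/3) = -13*(-9*(-1) - 17/3) = -13*(9 - 17/3) = -13*10/3 = -130/3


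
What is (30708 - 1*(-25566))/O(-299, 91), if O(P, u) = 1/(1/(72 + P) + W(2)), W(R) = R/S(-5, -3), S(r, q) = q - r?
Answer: 12717924/227 ≈ 56026.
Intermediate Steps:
W(R) = R/2 (W(R) = R/(-3 - 1*(-5)) = R/(-3 + 5) = R/2)
O(P, u) = 1/(1 + 1/(72 + P)) (O(P, u) = 1/(1/(72 + P) + (½)*2) = 1/(1/(72 + P) + 1) = 1/(1 + 1/(72 + P)))
(30708 - 1*(-25566))/O(-299, 91) = (30708 - 1*(-25566))/(((72 - 299)/(73 - 299))) = (30708 + 25566)/((-227/(-226))) = 56274/((-1/226*(-227))) = 56274/(227/226) = 56274*(226/227) = 12717924/227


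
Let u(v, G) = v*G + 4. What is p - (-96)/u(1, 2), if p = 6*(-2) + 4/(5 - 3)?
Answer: 6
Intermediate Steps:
u(v, G) = 4 + G*v (u(v, G) = G*v + 4 = 4 + G*v)
p = -10 (p = -12 + 4/2 = -12 + (1/2)*4 = -12 + 2 = -10)
p - (-96)/u(1, 2) = -10 - (-96)/(4 + 2*1) = -10 - (-96)/(4 + 2) = -10 - (-96)/6 = -10 - 8*(-2) = -10 + 16 = 6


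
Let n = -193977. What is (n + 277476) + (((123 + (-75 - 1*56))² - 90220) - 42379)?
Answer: -49036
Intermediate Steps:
(n + 277476) + (((123 + (-75 - 1*56))² - 90220) - 42379) = (-193977 + 277476) + (((123 + (-75 - 1*56))² - 90220) - 42379) = 83499 + (((123 + (-75 - 56))² - 90220) - 42379) = 83499 + (((123 - 131)² - 90220) - 42379) = 83499 + (((-8)² - 90220) - 42379) = 83499 + ((64 - 90220) - 42379) = 83499 + (-90156 - 42379) = 83499 - 132535 = -49036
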